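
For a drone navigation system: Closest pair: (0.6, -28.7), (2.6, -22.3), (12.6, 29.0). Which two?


d(P0,P1) = 6.7052, d(P0,P2) = 58.9346, d(P1,P2) = 52.2656
Closest: P0 and P1

Closest pair: (0.6, -28.7) and (2.6, -22.3), distance = 6.7052


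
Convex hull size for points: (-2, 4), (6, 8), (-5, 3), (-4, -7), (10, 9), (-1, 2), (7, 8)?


Convex hull vertices (CCW): (-5, 3), (-4, -7), (10, 9), (6, 8)
Count = 4

4


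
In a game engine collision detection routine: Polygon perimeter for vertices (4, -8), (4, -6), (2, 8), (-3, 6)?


Sides: (4, -8)->(4, -6): sqrt(4) = 2, (4, -6)->(2, 8): sqrt(200) = 14.142136, (2, 8)->(-3, 6): sqrt(29) = 5.385165, (-3, 6)->(4, -8): sqrt(245) = 15.652476
Sum = 37.179777
Perimeter = 37.1798

37.1798


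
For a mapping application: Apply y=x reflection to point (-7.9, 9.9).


Reflection over y=x: (x,y) -> (y,x)
(-7.9, 9.9) -> (9.9, -7.9)

(9.9, -7.9)


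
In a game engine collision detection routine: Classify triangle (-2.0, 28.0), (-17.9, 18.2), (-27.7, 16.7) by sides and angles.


Side lengths squared: AB^2=348.85, BC^2=98.29, CA^2=788.18
Sorted: [98.29, 348.85, 788.18]
By sides: Scalene, By angles: Obtuse

Scalene, Obtuse


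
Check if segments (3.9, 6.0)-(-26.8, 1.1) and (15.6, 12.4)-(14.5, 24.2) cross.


Cross products: d1=145.1, d2=512.75, d3=-139.15, d4=-506.8
d1*d2 < 0 and d3*d4 < 0? no

No, they don't intersect


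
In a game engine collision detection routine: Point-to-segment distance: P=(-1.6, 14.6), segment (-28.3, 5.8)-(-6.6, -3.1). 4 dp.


Project P onto AB: t = 0.9109 (clamped to [0,1])
Closest point on segment: (-8.5341, -2.3067)
Distance: 18.2735

18.2735


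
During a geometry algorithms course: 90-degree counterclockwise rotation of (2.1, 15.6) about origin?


90° CCW: (x,y) -> (-y, x)
(2.1,15.6) -> (-15.6, 2.1)

(-15.6, 2.1)


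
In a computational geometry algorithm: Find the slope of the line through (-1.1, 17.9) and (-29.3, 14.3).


slope = (y2-y1)/(x2-x1) = (14.3-17.9)/((-29.3)-(-1.1)) = (-3.6)/(-28.2) = 0.1277

0.1277


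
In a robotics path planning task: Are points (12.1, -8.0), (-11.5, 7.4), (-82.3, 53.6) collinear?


Cross product: ((-11.5)-12.1)*(53.6-(-8)) - (7.4-(-8))*((-82.3)-12.1)
= 0

Yes, collinear


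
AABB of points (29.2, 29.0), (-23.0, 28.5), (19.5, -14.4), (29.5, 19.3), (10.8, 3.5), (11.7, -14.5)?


x range: [-23, 29.5]
y range: [-14.5, 29]
Bounding box: (-23,-14.5) to (29.5,29)

(-23,-14.5) to (29.5,29)


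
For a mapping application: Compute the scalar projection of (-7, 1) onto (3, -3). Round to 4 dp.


u.v = -24, |v| = sqrt(18) = 4.2426
Scalar projection = u.v / |v| = -24 / sqrt(18) = -5.6569

-5.6569


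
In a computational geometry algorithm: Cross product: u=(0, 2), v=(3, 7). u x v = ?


u x v = u_x*v_y - u_y*v_x = 0*7 - 2*3
= 0 - 6 = -6

-6


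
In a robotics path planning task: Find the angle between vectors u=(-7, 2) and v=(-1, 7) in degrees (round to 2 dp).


u.v = 21, |u| = sqrt(53) = 7.2801, |v| = sqrt(50) = 7.0711
cos(theta) = u.v/(|u||v|) = 21/sqrt(2650) = 0.40794
theta = acos(0.40794) = 65.92 degrees

65.92 degrees


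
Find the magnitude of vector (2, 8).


|u| = sqrt(2^2 + 8^2) = sqrt(68) = 8.2462

8.2462


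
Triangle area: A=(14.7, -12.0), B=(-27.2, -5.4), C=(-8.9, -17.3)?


Area = |x_A(y_B-y_C) + x_B(y_C-y_A) + x_C(y_A-y_B)|/2
= |174.93 + 144.16 + 58.74|/2
= 377.83/2 = 188.915

188.915


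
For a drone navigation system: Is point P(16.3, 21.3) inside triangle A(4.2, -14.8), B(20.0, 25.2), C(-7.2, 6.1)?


Cross products: AB x AP = 86.38, BC x BP = 35.41, CA x CP = 664.43
All same sign? yes

Yes, inside


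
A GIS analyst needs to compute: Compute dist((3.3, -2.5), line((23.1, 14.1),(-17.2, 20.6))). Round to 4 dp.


|cross product| = 797.68
|line direction| = sqrt(1666.34) = 40.8208
Distance = 797.68/sqrt(1666.34) = 19.541

19.541


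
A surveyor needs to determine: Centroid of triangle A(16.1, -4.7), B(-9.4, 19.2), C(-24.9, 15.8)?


Centroid = ((x_A+x_B+x_C)/3, (y_A+y_B+y_C)/3)
= ((16.1+(-9.4)+(-24.9))/3, ((-4.7)+19.2+15.8)/3)
= (-6.0667, 10.1)

(-6.0667, 10.1)


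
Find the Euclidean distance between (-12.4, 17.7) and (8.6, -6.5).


dx=21, dy=-24.2
d^2 = 21^2 + (-24.2)^2 = 1026.64
d = sqrt(1026.64) = 32.0412

32.0412


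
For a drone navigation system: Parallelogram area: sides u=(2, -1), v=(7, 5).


|u x v| = |2*5 - (-1)*7|
= |10 - (-7)| = 17

17


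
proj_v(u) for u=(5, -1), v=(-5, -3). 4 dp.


u.v = -22, |v| = sqrt(34) = 5.831
Scalar projection = u.v / |v| = -22 / sqrt(34) = -3.773

-3.773


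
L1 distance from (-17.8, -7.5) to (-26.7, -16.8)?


|(-17.8)-(-26.7)| + |(-7.5)-(-16.8)| = 8.9 + 9.3 = 18.2

18.2


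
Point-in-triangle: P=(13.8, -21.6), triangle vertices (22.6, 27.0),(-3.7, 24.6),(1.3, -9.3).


Cross products: AB x AP = 1257.06, BC x BP = 362.25, CA x CP = -715.74
All same sign? no

No, outside


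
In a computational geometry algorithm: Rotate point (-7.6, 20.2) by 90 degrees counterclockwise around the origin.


90° CCW: (x,y) -> (-y, x)
(-7.6,20.2) -> (-20.2, -7.6)

(-20.2, -7.6)


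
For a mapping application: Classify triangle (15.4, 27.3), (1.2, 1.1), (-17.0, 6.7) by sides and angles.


Side lengths squared: AB^2=888.08, BC^2=362.6, CA^2=1474.12
Sorted: [362.6, 888.08, 1474.12]
By sides: Scalene, By angles: Obtuse

Scalene, Obtuse


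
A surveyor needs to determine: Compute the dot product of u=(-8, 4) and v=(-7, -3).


u . v = u_x*v_x + u_y*v_y = (-8)*(-7) + 4*(-3)
= 56 + (-12) = 44

44


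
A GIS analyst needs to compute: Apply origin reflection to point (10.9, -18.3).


Reflection over origin: (x,y) -> (-x,-y)
(10.9, -18.3) -> (-10.9, 18.3)

(-10.9, 18.3)


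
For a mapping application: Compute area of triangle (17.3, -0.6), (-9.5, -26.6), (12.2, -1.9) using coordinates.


Area = |x_A(y_B-y_C) + x_B(y_C-y_A) + x_C(y_A-y_B)|/2
= |(-427.31) + 12.35 + 317.2|/2
= 97.76/2 = 48.88

48.88


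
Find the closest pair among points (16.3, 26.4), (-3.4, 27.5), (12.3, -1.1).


d(P0,P1) = 19.7307, d(P0,P2) = 27.7894, d(P1,P2) = 32.6259
Closest: P0 and P1

Closest pair: (16.3, 26.4) and (-3.4, 27.5), distance = 19.7307


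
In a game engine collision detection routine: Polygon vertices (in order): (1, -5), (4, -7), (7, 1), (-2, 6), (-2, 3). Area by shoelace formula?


Shoelace sum: (1*(-7) - 4*(-5)) + (4*1 - 7*(-7)) + (7*6 - (-2)*1) + ((-2)*3 - (-2)*6) + ((-2)*(-5) - 1*3)
= 123
Area = |123|/2 = 61.5

61.5


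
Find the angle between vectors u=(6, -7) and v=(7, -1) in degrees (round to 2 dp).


u.v = 49, |u| = sqrt(85) = 9.2195, |v| = sqrt(50) = 7.0711
cos(theta) = u.v/(|u||v|) = 49/sqrt(4250) = 0.751626
theta = acos(0.751626) = 41.27 degrees

41.27 degrees


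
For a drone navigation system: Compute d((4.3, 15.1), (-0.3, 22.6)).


dx=-4.6, dy=7.5
d^2 = (-4.6)^2 + 7.5^2 = 77.41
d = sqrt(77.41) = 8.7983

8.7983


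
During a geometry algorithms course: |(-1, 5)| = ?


|u| = sqrt((-1)^2 + 5^2) = sqrt(26) = 5.099

5.099


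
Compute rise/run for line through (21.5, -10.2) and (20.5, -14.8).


slope = (y2-y1)/(x2-x1) = ((-14.8)-(-10.2))/(20.5-21.5) = (-4.6)/(-1) = 4.6

4.6


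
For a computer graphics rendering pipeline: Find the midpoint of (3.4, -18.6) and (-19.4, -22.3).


M = ((3.4+(-19.4))/2, ((-18.6)+(-22.3))/2)
= (-8, -20.45)

(-8, -20.45)


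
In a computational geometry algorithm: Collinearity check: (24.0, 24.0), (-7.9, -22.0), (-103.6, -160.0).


Cross product: ((-7.9)-24)*((-160)-24) - ((-22)-24)*((-103.6)-24)
= 0

Yes, collinear


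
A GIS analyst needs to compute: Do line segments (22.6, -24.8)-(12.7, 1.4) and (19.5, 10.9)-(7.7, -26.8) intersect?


Cross products: d1=538.13, d2=-144.26, d3=-272.21, d4=410.18
d1*d2 < 0 and d3*d4 < 0? yes

Yes, they intersect


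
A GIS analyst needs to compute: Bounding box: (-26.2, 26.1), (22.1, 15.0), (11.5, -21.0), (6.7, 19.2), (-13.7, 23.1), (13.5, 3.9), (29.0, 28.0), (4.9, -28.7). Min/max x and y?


x range: [-26.2, 29]
y range: [-28.7, 28]
Bounding box: (-26.2,-28.7) to (29,28)

(-26.2,-28.7) to (29,28)


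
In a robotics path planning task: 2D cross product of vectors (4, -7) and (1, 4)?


u x v = u_x*v_y - u_y*v_x = 4*4 - (-7)*1
= 16 - (-7) = 23

23


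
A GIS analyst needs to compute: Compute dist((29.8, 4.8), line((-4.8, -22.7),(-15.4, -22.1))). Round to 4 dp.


|cross product| = 312.26
|line direction| = sqrt(112.72) = 10.617
Distance = 312.26/sqrt(112.72) = 29.4114

29.4114


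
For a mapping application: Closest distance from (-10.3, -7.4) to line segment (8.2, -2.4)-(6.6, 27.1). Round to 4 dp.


Project P onto AB: t = 0 (clamped to [0,1])
Closest point on segment: (8.2, -2.4)
Distance: 19.1638

19.1638


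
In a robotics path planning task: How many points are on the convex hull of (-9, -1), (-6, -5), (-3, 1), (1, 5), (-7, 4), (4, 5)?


Convex hull vertices (CCW): (-9, -1), (-6, -5), (4, 5), (1, 5), (-7, 4)
Count = 5

5


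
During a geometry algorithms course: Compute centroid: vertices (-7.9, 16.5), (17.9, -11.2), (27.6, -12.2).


Centroid = ((x_A+x_B+x_C)/3, (y_A+y_B+y_C)/3)
= (((-7.9)+17.9+27.6)/3, (16.5+(-11.2)+(-12.2))/3)
= (12.5333, -2.3)

(12.5333, -2.3)


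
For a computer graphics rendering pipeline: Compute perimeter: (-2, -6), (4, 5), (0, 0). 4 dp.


Sides: (-2, -6)->(4, 5): sqrt(157) = 12.529964, (4, 5)->(0, 0): sqrt(41) = 6.403124, (0, 0)->(-2, -6): sqrt(40) = 6.324555
Sum = 25.257643
Perimeter = 25.2576

25.2576


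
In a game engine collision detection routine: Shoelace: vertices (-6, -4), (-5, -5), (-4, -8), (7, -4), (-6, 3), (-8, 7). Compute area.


Shoelace sum: ((-6)*(-5) - (-5)*(-4)) + ((-5)*(-8) - (-4)*(-5)) + ((-4)*(-4) - 7*(-8)) + (7*3 - (-6)*(-4)) + ((-6)*7 - (-8)*3) + ((-8)*(-4) - (-6)*7)
= 155
Area = |155|/2 = 77.5

77.5


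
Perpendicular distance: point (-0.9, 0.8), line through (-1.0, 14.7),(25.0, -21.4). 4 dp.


|cross product| = 357.79
|line direction| = sqrt(1979.21) = 44.4883
Distance = 357.79/sqrt(1979.21) = 8.0423

8.0423


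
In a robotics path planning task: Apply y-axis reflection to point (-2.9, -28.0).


Reflection over y-axis: (x,y) -> (-x,y)
(-2.9, -28) -> (2.9, -28)

(2.9, -28)


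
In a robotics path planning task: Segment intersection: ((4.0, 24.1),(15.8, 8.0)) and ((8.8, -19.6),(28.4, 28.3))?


Cross products: d1=1086.44, d2=205.66, d3=-438.38, d4=442.4
d1*d2 < 0 and d3*d4 < 0? no

No, they don't intersect


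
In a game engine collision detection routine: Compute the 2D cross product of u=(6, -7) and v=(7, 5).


u x v = u_x*v_y - u_y*v_x = 6*5 - (-7)*7
= 30 - (-49) = 79

79


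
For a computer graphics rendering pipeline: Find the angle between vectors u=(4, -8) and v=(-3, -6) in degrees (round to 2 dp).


u.v = 36, |u| = sqrt(80) = 8.9443, |v| = sqrt(45) = 6.7082
cos(theta) = u.v/(|u||v|) = 36/sqrt(3600) = 0.6
theta = acos(0.6) = 53.13 degrees

53.13 degrees


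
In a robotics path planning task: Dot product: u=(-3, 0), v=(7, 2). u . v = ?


u . v = u_x*v_x + u_y*v_y = (-3)*7 + 0*2
= (-21) + 0 = -21

-21


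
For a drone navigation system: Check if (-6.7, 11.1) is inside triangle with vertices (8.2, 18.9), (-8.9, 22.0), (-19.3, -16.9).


Cross products: AB x AP = 179.57, BC x BP = 198.94, CA x CP = 318.92
All same sign? yes

Yes, inside


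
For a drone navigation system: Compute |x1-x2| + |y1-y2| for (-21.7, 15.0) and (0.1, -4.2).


|(-21.7)-0.1| + |15-(-4.2)| = 21.8 + 19.2 = 41

41


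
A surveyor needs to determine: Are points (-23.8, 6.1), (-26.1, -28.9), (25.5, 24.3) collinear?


Cross product: ((-26.1)-(-23.8))*(24.3-6.1) - ((-28.9)-6.1)*(25.5-(-23.8))
= 1683.64

No, not collinear


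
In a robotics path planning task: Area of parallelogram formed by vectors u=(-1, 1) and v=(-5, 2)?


|u x v| = |(-1)*2 - 1*(-5)|
= |(-2) - (-5)| = 3

3


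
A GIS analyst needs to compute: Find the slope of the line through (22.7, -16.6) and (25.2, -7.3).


slope = (y2-y1)/(x2-x1) = ((-7.3)-(-16.6))/(25.2-22.7) = 9.3/2.5 = 3.72

3.72


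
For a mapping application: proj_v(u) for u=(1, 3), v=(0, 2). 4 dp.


u.v = 6, |v| = sqrt(4) = 2
Scalar projection = u.v / |v| = 6 / sqrt(4) = 3

3


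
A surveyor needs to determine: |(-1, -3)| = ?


|u| = sqrt((-1)^2 + (-3)^2) = sqrt(10) = 3.1623

3.1623


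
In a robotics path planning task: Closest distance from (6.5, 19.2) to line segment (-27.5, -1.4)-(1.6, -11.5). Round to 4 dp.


Project P onto AB: t = 0.8235 (clamped to [0,1])
Closest point on segment: (-3.5366, -9.7172)
Distance: 30.6094

30.6094


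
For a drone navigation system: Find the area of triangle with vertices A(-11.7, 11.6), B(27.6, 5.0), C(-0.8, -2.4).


Area = |x_A(y_B-y_C) + x_B(y_C-y_A) + x_C(y_A-y_B)|/2
= |(-86.58) + (-386.4) + (-5.28)|/2
= 478.26/2 = 239.13

239.13


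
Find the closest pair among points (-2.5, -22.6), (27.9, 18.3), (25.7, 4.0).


d(P0,P1) = 50.9605, d(P0,P2) = 38.766, d(P1,P2) = 14.4682
Closest: P1 and P2

Closest pair: (27.9, 18.3) and (25.7, 4.0), distance = 14.4682


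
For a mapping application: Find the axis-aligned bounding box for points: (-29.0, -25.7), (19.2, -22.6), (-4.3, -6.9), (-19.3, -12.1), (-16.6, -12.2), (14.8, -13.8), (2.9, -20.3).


x range: [-29, 19.2]
y range: [-25.7, -6.9]
Bounding box: (-29,-25.7) to (19.2,-6.9)

(-29,-25.7) to (19.2,-6.9)


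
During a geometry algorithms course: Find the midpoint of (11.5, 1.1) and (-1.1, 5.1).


M = ((11.5+(-1.1))/2, (1.1+5.1)/2)
= (5.2, 3.1)

(5.2, 3.1)


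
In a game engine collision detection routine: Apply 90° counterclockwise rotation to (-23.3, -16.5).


90° CCW: (x,y) -> (-y, x)
(-23.3,-16.5) -> (16.5, -23.3)

(16.5, -23.3)


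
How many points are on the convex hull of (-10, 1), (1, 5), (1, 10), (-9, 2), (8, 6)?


Convex hull vertices (CCW): (-10, 1), (8, 6), (1, 10), (-9, 2)
Count = 4

4


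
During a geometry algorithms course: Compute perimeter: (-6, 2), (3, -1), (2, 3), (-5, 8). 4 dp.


Sides: (-6, 2)->(3, -1): sqrt(90) = 9.486833, (3, -1)->(2, 3): sqrt(17) = 4.123106, (2, 3)->(-5, 8): sqrt(74) = 8.602325, (-5, 8)->(-6, 2): sqrt(37) = 6.082763
Sum = 28.295027
Perimeter = 28.295

28.295


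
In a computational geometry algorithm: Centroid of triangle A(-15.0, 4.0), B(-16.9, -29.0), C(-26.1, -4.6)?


Centroid = ((x_A+x_B+x_C)/3, (y_A+y_B+y_C)/3)
= (((-15)+(-16.9)+(-26.1))/3, (4+(-29)+(-4.6))/3)
= (-19.3333, -9.8667)

(-19.3333, -9.8667)


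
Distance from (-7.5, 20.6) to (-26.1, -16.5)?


dx=-18.6, dy=-37.1
d^2 = (-18.6)^2 + (-37.1)^2 = 1722.37
d = sqrt(1722.37) = 41.5014

41.5014


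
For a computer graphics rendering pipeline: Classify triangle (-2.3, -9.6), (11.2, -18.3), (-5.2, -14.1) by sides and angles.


Side lengths squared: AB^2=257.94, BC^2=286.6, CA^2=28.66
Sorted: [28.66, 257.94, 286.6]
By sides: Scalene, By angles: Right

Scalene, Right


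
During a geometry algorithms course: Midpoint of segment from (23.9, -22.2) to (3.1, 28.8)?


M = ((23.9+3.1)/2, ((-22.2)+28.8)/2)
= (13.5, 3.3)

(13.5, 3.3)


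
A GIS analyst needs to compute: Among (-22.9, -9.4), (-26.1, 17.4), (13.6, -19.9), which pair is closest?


d(P0,P1) = 26.9904, d(P0,P2) = 37.9803, d(P1,P2) = 54.4737
Closest: P0 and P1

Closest pair: (-22.9, -9.4) and (-26.1, 17.4), distance = 26.9904


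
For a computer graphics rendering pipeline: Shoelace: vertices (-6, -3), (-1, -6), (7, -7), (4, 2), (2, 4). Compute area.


Shoelace sum: ((-6)*(-6) - (-1)*(-3)) + ((-1)*(-7) - 7*(-6)) + (7*2 - 4*(-7)) + (4*4 - 2*2) + (2*(-3) - (-6)*4)
= 154
Area = |154|/2 = 77

77


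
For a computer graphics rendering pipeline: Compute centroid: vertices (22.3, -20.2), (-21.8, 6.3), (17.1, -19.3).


Centroid = ((x_A+x_B+x_C)/3, (y_A+y_B+y_C)/3)
= ((22.3+(-21.8)+17.1)/3, ((-20.2)+6.3+(-19.3))/3)
= (5.8667, -11.0667)

(5.8667, -11.0667)


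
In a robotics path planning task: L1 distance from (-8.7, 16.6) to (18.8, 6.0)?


|(-8.7)-18.8| + |16.6-6| = 27.5 + 10.6 = 38.1

38.1


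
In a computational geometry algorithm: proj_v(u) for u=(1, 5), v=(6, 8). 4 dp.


u.v = 46, |v| = sqrt(100) = 10
Scalar projection = u.v / |v| = 46 / sqrt(100) = 4.6

4.6


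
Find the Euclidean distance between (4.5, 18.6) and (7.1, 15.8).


dx=2.6, dy=-2.8
d^2 = 2.6^2 + (-2.8)^2 = 14.6
d = sqrt(14.6) = 3.821

3.821


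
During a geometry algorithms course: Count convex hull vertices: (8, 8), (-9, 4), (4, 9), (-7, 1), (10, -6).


Convex hull vertices (CCW): (-9, 4), (-7, 1), (10, -6), (8, 8), (4, 9)
Count = 5

5


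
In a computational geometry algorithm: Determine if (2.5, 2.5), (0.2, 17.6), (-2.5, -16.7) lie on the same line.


Cross product: (0.2-2.5)*((-16.7)-2.5) - (17.6-2.5)*((-2.5)-2.5)
= 119.66

No, not collinear


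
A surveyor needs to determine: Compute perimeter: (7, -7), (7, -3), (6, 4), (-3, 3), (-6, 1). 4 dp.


Sides: (7, -7)->(7, -3): sqrt(16) = 4, (7, -3)->(6, 4): sqrt(50) = 7.071068, (6, 4)->(-3, 3): sqrt(82) = 9.055385, (-3, 3)->(-6, 1): sqrt(13) = 3.605551, (-6, 1)->(7, -7): sqrt(233) = 15.264338
Sum = 38.996342
Perimeter = 38.9963

38.9963


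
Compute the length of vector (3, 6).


|u| = sqrt(3^2 + 6^2) = sqrt(45) = 6.7082

6.7082


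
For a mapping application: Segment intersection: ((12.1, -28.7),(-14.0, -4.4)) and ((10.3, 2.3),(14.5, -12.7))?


Cross products: d1=-103.2, d2=-392.64, d3=-765.36, d4=-475.92
d1*d2 < 0 and d3*d4 < 0? no

No, they don't intersect


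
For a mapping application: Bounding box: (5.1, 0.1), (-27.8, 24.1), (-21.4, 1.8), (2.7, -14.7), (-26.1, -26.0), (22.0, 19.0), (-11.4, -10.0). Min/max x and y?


x range: [-27.8, 22]
y range: [-26, 24.1]
Bounding box: (-27.8,-26) to (22,24.1)

(-27.8,-26) to (22,24.1)


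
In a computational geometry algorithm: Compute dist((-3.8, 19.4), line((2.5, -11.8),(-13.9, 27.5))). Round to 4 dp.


|cross product| = 264.09
|line direction| = sqrt(1813.45) = 42.5846
Distance = 264.09/sqrt(1813.45) = 6.2015

6.2015


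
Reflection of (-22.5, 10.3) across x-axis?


Reflection over x-axis: (x,y) -> (x,-y)
(-22.5, 10.3) -> (-22.5, -10.3)

(-22.5, -10.3)


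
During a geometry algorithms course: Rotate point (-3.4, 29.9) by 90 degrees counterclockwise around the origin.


90° CCW: (x,y) -> (-y, x)
(-3.4,29.9) -> (-29.9, -3.4)

(-29.9, -3.4)


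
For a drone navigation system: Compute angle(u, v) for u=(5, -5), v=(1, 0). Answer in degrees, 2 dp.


u.v = 5, |u| = sqrt(50) = 7.0711, |v| = sqrt(1) = 1
cos(theta) = u.v/(|u||v|) = 5/sqrt(50) = 0.707107
theta = acos(0.707107) = 45 degrees

45 degrees


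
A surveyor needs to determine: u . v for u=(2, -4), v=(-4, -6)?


u . v = u_x*v_x + u_y*v_y = 2*(-4) + (-4)*(-6)
= (-8) + 24 = 16

16


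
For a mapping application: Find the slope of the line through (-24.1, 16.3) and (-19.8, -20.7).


slope = (y2-y1)/(x2-x1) = ((-20.7)-16.3)/((-19.8)-(-24.1)) = (-37)/4.3 = -8.6047

-8.6047


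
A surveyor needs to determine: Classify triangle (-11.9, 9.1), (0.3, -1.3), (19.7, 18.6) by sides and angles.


Side lengths squared: AB^2=257, BC^2=772.37, CA^2=1088.81
Sorted: [257, 772.37, 1088.81]
By sides: Scalene, By angles: Obtuse

Scalene, Obtuse


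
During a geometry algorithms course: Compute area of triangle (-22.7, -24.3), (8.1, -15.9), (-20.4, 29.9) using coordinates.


Area = |x_A(y_B-y_C) + x_B(y_C-y_A) + x_C(y_A-y_B)|/2
= |1039.66 + 439.02 + 171.36|/2
= 1650.04/2 = 825.02

825.02


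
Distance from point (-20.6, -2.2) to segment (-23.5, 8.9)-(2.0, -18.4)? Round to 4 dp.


Project P onto AB: t = 0.2701 (clamped to [0,1])
Closest point on segment: (-16.6116, 1.5254)
Distance: 5.4576

5.4576


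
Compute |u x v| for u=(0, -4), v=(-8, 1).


|u x v| = |0*1 - (-4)*(-8)|
= |0 - 32| = 32

32


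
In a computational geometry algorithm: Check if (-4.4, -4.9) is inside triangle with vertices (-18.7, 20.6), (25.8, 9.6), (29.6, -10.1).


Cross products: AB x AP = -977.45, BC x BP = -650.04, CA x CP = 792.64
All same sign? no

No, outside


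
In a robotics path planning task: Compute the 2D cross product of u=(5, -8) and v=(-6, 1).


u x v = u_x*v_y - u_y*v_x = 5*1 - (-8)*(-6)
= 5 - 48 = -43

-43


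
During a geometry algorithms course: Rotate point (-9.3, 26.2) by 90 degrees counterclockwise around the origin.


90° CCW: (x,y) -> (-y, x)
(-9.3,26.2) -> (-26.2, -9.3)

(-26.2, -9.3)


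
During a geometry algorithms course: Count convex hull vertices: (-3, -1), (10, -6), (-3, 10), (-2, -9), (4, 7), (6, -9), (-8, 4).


Convex hull vertices (CCW): (-8, 4), (-2, -9), (6, -9), (10, -6), (4, 7), (-3, 10)
Count = 6

6


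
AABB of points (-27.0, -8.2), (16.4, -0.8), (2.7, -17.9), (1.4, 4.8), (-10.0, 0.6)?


x range: [-27, 16.4]
y range: [-17.9, 4.8]
Bounding box: (-27,-17.9) to (16.4,4.8)

(-27,-17.9) to (16.4,4.8)


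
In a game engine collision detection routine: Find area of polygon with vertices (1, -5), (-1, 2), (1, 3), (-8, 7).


Shoelace sum: (1*2 - (-1)*(-5)) + ((-1)*3 - 1*2) + (1*7 - (-8)*3) + ((-8)*(-5) - 1*7)
= 56
Area = |56|/2 = 28

28


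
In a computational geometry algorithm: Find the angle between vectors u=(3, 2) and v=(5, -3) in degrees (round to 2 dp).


u.v = 9, |u| = sqrt(13) = 3.6056, |v| = sqrt(34) = 5.831
cos(theta) = u.v/(|u||v|) = 9/sqrt(442) = 0.428086
theta = acos(0.428086) = 64.65 degrees

64.65 degrees


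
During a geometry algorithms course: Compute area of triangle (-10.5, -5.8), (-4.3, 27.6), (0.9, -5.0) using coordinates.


Area = |x_A(y_B-y_C) + x_B(y_C-y_A) + x_C(y_A-y_B)|/2
= |(-342.3) + (-3.44) + (-30.06)|/2
= 375.8/2 = 187.9

187.9


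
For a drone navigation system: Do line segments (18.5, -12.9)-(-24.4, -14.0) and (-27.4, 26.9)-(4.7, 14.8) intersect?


Cross products: d1=-722.19, d2=-1276.59, d3=-1757.91, d4=-1203.51
d1*d2 < 0 and d3*d4 < 0? no

No, they don't intersect


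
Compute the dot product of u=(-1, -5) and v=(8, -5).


u . v = u_x*v_x + u_y*v_y = (-1)*8 + (-5)*(-5)
= (-8) + 25 = 17

17


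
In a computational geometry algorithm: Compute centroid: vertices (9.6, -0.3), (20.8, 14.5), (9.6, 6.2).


Centroid = ((x_A+x_B+x_C)/3, (y_A+y_B+y_C)/3)
= ((9.6+20.8+9.6)/3, ((-0.3)+14.5+6.2)/3)
= (13.3333, 6.8)

(13.3333, 6.8)


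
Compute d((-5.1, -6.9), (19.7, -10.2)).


dx=24.8, dy=-3.3
d^2 = 24.8^2 + (-3.3)^2 = 625.93
d = sqrt(625.93) = 25.0186

25.0186


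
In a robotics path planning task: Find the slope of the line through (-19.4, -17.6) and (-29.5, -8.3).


slope = (y2-y1)/(x2-x1) = ((-8.3)-(-17.6))/((-29.5)-(-19.4)) = 9.3/(-10.1) = -0.9208

-0.9208


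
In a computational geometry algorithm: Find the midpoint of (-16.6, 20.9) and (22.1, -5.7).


M = (((-16.6)+22.1)/2, (20.9+(-5.7))/2)
= (2.75, 7.6)

(2.75, 7.6)


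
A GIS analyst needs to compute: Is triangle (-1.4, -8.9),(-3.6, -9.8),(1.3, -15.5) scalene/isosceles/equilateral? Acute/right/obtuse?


Side lengths squared: AB^2=5.65, BC^2=56.5, CA^2=50.85
Sorted: [5.65, 50.85, 56.5]
By sides: Scalene, By angles: Right

Scalene, Right


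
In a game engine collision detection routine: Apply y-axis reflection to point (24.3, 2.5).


Reflection over y-axis: (x,y) -> (-x,y)
(24.3, 2.5) -> (-24.3, 2.5)

(-24.3, 2.5)


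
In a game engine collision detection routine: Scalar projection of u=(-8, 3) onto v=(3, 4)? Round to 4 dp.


u.v = -12, |v| = sqrt(25) = 5
Scalar projection = u.v / |v| = -12 / sqrt(25) = -2.4

-2.4


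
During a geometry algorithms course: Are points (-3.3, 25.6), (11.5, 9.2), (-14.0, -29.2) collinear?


Cross product: (11.5-(-3.3))*((-29.2)-25.6) - (9.2-25.6)*((-14)-(-3.3))
= -986.52

No, not collinear


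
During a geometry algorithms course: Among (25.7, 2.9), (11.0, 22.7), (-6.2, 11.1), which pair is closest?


d(P0,P1) = 24.6603, d(P0,P2) = 32.9371, d(P1,P2) = 20.7461
Closest: P1 and P2

Closest pair: (11.0, 22.7) and (-6.2, 11.1), distance = 20.7461


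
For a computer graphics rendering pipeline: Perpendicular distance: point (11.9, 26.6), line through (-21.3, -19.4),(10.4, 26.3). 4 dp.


|cross product| = 59.04
|line direction| = sqrt(3093.38) = 55.6182
Distance = 59.04/sqrt(3093.38) = 1.0615

1.0615


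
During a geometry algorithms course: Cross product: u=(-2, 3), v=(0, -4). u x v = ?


u x v = u_x*v_y - u_y*v_x = (-2)*(-4) - 3*0
= 8 - 0 = 8

8


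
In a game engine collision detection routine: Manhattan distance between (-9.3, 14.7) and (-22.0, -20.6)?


|(-9.3)-(-22)| + |14.7-(-20.6)| = 12.7 + 35.3 = 48

48


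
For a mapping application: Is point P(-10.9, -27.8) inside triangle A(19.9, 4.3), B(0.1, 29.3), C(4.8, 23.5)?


Cross products: AB x AP = 1405.58, BC x BP = -332.17, CA x CP = -1076.07
All same sign? no

No, outside


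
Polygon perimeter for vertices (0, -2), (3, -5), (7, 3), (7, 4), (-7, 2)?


Sides: (0, -2)->(3, -5): sqrt(18) = 4.242641, (3, -5)->(7, 3): sqrt(80) = 8.944272, (7, 3)->(7, 4): sqrt(1) = 1, (7, 4)->(-7, 2): sqrt(200) = 14.142136, (-7, 2)->(0, -2): sqrt(65) = 8.062258
Sum = 36.391307
Perimeter = 36.3913

36.3913


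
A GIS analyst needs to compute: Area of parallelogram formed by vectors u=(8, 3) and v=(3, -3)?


|u x v| = |8*(-3) - 3*3|
= |(-24) - 9| = 33

33


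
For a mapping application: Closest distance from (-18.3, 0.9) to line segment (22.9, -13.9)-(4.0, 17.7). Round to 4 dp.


Project P onto AB: t = 0.9193 (clamped to [0,1])
Closest point on segment: (5.5252, 15.1499)
Distance: 27.7615

27.7615


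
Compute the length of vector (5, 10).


|u| = sqrt(5^2 + 10^2) = sqrt(125) = 11.1803

11.1803


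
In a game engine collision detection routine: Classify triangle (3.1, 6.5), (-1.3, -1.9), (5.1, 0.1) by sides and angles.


Side lengths squared: AB^2=89.92, BC^2=44.96, CA^2=44.96
Sorted: [44.96, 44.96, 89.92]
By sides: Isosceles, By angles: Right

Isosceles, Right


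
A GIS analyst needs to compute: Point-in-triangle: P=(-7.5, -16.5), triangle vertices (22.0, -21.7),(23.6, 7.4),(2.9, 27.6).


Cross products: AB x AP = 866.77, BC x BP = 1122.95, CA x CP = -1355.03
All same sign? no

No, outside


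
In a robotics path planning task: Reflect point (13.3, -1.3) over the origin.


Reflection over origin: (x,y) -> (-x,-y)
(13.3, -1.3) -> (-13.3, 1.3)

(-13.3, 1.3)


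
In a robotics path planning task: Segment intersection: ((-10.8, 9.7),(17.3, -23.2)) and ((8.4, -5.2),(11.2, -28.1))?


Cross products: d1=-397.96, d2=153.41, d3=212.99, d4=-338.38
d1*d2 < 0 and d3*d4 < 0? yes

Yes, they intersect


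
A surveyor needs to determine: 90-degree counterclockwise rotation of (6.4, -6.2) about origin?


90° CCW: (x,y) -> (-y, x)
(6.4,-6.2) -> (6.2, 6.4)

(6.2, 6.4)


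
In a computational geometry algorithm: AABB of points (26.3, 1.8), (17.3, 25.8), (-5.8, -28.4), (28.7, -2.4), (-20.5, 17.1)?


x range: [-20.5, 28.7]
y range: [-28.4, 25.8]
Bounding box: (-20.5,-28.4) to (28.7,25.8)

(-20.5,-28.4) to (28.7,25.8)


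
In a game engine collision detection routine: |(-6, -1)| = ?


|u| = sqrt((-6)^2 + (-1)^2) = sqrt(37) = 6.0828

6.0828


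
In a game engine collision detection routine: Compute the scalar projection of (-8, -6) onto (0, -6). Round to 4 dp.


u.v = 36, |v| = sqrt(36) = 6
Scalar projection = u.v / |v| = 36 / sqrt(36) = 6

6


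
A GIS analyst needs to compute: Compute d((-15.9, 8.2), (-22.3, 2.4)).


dx=-6.4, dy=-5.8
d^2 = (-6.4)^2 + (-5.8)^2 = 74.6
d = sqrt(74.6) = 8.6371

8.6371


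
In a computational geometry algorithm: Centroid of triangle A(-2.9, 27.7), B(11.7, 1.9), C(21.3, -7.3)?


Centroid = ((x_A+x_B+x_C)/3, (y_A+y_B+y_C)/3)
= (((-2.9)+11.7+21.3)/3, (27.7+1.9+(-7.3))/3)
= (10.0333, 7.4333)

(10.0333, 7.4333)


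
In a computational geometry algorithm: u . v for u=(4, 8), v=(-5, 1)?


u . v = u_x*v_x + u_y*v_y = 4*(-5) + 8*1
= (-20) + 8 = -12

-12


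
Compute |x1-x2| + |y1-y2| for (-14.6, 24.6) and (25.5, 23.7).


|(-14.6)-25.5| + |24.6-23.7| = 40.1 + 0.9 = 41

41


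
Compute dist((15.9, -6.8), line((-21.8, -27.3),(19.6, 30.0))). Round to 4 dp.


|cross product| = 1311.51
|line direction| = sqrt(4997.25) = 70.6912
Distance = 1311.51/sqrt(4997.25) = 18.5527

18.5527


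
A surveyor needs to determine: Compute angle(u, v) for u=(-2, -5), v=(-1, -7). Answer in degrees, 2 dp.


u.v = 37, |u| = sqrt(29) = 5.3852, |v| = sqrt(50) = 7.0711
cos(theta) = u.v/(|u||v|) = 37/sqrt(1450) = 0.971668
theta = acos(0.971668) = 13.67 degrees

13.67 degrees


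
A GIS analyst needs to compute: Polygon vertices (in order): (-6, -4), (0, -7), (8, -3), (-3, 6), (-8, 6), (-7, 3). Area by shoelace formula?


Shoelace sum: ((-6)*(-7) - 0*(-4)) + (0*(-3) - 8*(-7)) + (8*6 - (-3)*(-3)) + ((-3)*6 - (-8)*6) + ((-8)*3 - (-7)*6) + ((-7)*(-4) - (-6)*3)
= 231
Area = |231|/2 = 115.5

115.5


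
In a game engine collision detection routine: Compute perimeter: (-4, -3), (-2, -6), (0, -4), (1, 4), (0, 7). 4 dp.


Sides: (-4, -3)->(-2, -6): sqrt(13) = 3.605551, (-2, -6)->(0, -4): sqrt(8) = 2.828427, (0, -4)->(1, 4): sqrt(65) = 8.062258, (1, 4)->(0, 7): sqrt(10) = 3.162278, (0, 7)->(-4, -3): sqrt(116) = 10.77033
Sum = 28.428844
Perimeter = 28.4288

28.4288


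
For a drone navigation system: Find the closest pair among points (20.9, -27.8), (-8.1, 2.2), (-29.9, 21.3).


d(P0,P1) = 41.7253, d(P0,P2) = 70.6502, d(P1,P2) = 28.9836
Closest: P1 and P2

Closest pair: (-8.1, 2.2) and (-29.9, 21.3), distance = 28.9836


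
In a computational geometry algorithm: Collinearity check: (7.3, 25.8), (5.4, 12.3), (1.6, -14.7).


Cross product: (5.4-7.3)*((-14.7)-25.8) - (12.3-25.8)*(1.6-7.3)
= 0

Yes, collinear


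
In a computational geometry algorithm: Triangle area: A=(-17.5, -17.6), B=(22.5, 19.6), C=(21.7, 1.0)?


Area = |x_A(y_B-y_C) + x_B(y_C-y_A) + x_C(y_A-y_B)|/2
= |(-325.5) + 418.5 + (-807.24)|/2
= 714.24/2 = 357.12

357.12


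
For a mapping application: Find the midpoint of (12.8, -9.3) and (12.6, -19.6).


M = ((12.8+12.6)/2, ((-9.3)+(-19.6))/2)
= (12.7, -14.45)

(12.7, -14.45)


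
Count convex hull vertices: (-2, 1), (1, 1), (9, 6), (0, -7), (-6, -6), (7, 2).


Convex hull vertices (CCW): (-6, -6), (0, -7), (7, 2), (9, 6), (-2, 1)
Count = 5

5


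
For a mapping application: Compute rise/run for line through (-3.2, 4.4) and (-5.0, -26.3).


slope = (y2-y1)/(x2-x1) = ((-26.3)-4.4)/((-5)-(-3.2)) = (-30.7)/(-1.8) = 17.0556

17.0556


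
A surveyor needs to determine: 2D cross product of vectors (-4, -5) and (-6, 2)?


u x v = u_x*v_y - u_y*v_x = (-4)*2 - (-5)*(-6)
= (-8) - 30 = -38

-38


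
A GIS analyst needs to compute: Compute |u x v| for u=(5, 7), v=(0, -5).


|u x v| = |5*(-5) - 7*0|
= |(-25) - 0| = 25

25


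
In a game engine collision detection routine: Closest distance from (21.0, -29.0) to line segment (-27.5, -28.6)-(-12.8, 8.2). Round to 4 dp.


Project P onto AB: t = 0.4446 (clamped to [0,1])
Closest point on segment: (-20.9638, -12.2373)
Distance: 45.1879

45.1879


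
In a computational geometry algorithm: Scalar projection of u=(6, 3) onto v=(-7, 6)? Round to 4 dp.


u.v = -24, |v| = sqrt(85) = 9.2195
Scalar projection = u.v / |v| = -24 / sqrt(85) = -2.6032

-2.6032


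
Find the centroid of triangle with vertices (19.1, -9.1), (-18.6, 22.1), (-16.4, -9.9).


Centroid = ((x_A+x_B+x_C)/3, (y_A+y_B+y_C)/3)
= ((19.1+(-18.6)+(-16.4))/3, ((-9.1)+22.1+(-9.9))/3)
= (-5.3, 1.0333)

(-5.3, 1.0333)


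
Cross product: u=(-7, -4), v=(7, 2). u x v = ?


u x v = u_x*v_y - u_y*v_x = (-7)*2 - (-4)*7
= (-14) - (-28) = 14

14


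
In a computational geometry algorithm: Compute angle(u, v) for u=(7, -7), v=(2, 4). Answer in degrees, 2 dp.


u.v = -14, |u| = sqrt(98) = 9.8995, |v| = sqrt(20) = 4.4721
cos(theta) = u.v/(|u||v|) = -14/sqrt(1960) = -0.316228
theta = acos(-0.316228) = 108.43 degrees

108.43 degrees


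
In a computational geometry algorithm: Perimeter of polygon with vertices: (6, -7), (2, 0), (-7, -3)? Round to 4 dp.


Sides: (6, -7)->(2, 0): sqrt(65) = 8.062258, (2, 0)->(-7, -3): sqrt(90) = 9.486833, (-7, -3)->(6, -7): sqrt(185) = 13.601471
Sum = 31.150562
Perimeter = 31.1506

31.1506


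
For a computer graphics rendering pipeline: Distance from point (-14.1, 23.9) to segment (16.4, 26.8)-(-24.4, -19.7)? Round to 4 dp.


Project P onto AB: t = 0.3604 (clamped to [0,1])
Closest point on segment: (1.6953, 10.0409)
Distance: 21.0134

21.0134


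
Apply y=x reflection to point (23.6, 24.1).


Reflection over y=x: (x,y) -> (y,x)
(23.6, 24.1) -> (24.1, 23.6)

(24.1, 23.6)


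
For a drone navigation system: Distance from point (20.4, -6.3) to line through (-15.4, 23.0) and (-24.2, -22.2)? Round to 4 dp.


|cross product| = 1876
|line direction| = sqrt(2120.48) = 46.0487
Distance = 1876/sqrt(2120.48) = 40.7395

40.7395


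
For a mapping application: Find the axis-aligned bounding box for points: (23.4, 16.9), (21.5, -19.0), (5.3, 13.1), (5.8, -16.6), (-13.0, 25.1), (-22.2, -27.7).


x range: [-22.2, 23.4]
y range: [-27.7, 25.1]
Bounding box: (-22.2,-27.7) to (23.4,25.1)

(-22.2,-27.7) to (23.4,25.1)


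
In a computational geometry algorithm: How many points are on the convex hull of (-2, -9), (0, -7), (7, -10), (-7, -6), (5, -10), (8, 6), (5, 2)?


Convex hull vertices (CCW): (-7, -6), (-2, -9), (5, -10), (7, -10), (8, 6)
Count = 5

5


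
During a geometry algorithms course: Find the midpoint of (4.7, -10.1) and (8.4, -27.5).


M = ((4.7+8.4)/2, ((-10.1)+(-27.5))/2)
= (6.55, -18.8)

(6.55, -18.8)


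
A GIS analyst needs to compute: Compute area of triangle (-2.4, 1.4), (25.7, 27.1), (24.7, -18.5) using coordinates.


Area = |x_A(y_B-y_C) + x_B(y_C-y_A) + x_C(y_A-y_B)|/2
= |(-109.44) + (-511.43) + (-634.79)|/2
= 1255.66/2 = 627.83

627.83


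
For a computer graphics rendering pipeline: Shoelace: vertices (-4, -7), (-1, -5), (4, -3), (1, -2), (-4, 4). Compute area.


Shoelace sum: ((-4)*(-5) - (-1)*(-7)) + ((-1)*(-3) - 4*(-5)) + (4*(-2) - 1*(-3)) + (1*4 - (-4)*(-2)) + ((-4)*(-7) - (-4)*4)
= 71
Area = |71|/2 = 35.5

35.5


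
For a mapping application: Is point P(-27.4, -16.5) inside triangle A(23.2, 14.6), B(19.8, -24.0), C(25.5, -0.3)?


Cross products: AB x AP = -1847.42, BC x BP = 1161.39, CA x CP = 825.47
All same sign? no

No, outside


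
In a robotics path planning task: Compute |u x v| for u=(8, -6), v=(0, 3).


|u x v| = |8*3 - (-6)*0|
= |24 - 0| = 24

24


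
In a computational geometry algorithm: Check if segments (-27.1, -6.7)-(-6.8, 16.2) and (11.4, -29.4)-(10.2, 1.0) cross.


Cross products: d1=1143.16, d2=498.56, d3=-1342.46, d4=-697.86
d1*d2 < 0 and d3*d4 < 0? no

No, they don't intersect


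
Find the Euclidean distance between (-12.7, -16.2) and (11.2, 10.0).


dx=23.9, dy=26.2
d^2 = 23.9^2 + 26.2^2 = 1257.65
d = sqrt(1257.65) = 35.4634

35.4634


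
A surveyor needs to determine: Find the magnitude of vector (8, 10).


|u| = sqrt(8^2 + 10^2) = sqrt(164) = 12.8062

12.8062


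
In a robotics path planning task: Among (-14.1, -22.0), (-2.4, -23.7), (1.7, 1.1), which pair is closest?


d(P0,P1) = 11.8229, d(P0,P2) = 27.9866, d(P1,P2) = 25.1366
Closest: P0 and P1

Closest pair: (-14.1, -22.0) and (-2.4, -23.7), distance = 11.8229


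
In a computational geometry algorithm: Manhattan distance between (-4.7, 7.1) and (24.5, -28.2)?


|(-4.7)-24.5| + |7.1-(-28.2)| = 29.2 + 35.3 = 64.5

64.5


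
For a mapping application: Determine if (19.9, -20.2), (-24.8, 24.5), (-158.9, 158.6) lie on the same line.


Cross product: ((-24.8)-19.9)*(158.6-(-20.2)) - (24.5-(-20.2))*((-158.9)-19.9)
= 0

Yes, collinear


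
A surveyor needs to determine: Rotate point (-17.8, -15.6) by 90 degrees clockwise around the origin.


90° CW: (x,y) -> (y, -x)
(-17.8,-15.6) -> (-15.6, 17.8)

(-15.6, 17.8)


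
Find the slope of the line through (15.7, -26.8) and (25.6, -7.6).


slope = (y2-y1)/(x2-x1) = ((-7.6)-(-26.8))/(25.6-15.7) = 19.2/9.9 = 1.9394

1.9394


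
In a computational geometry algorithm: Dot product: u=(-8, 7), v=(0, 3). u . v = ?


u . v = u_x*v_x + u_y*v_y = (-8)*0 + 7*3
= 0 + 21 = 21

21


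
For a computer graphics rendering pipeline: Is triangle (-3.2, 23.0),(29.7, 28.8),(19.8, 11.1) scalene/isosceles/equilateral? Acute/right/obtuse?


Side lengths squared: AB^2=1116.05, BC^2=411.3, CA^2=670.61
Sorted: [411.3, 670.61, 1116.05]
By sides: Scalene, By angles: Obtuse

Scalene, Obtuse


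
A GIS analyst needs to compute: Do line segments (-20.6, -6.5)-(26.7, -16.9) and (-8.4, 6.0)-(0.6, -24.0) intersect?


Cross products: d1=-478.5, d2=846.9, d3=718.13, d4=-607.27
d1*d2 < 0 and d3*d4 < 0? yes

Yes, they intersect


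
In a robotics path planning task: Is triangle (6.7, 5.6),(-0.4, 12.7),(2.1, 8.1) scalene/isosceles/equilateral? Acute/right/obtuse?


Side lengths squared: AB^2=100.82, BC^2=27.41, CA^2=27.41
Sorted: [27.41, 27.41, 100.82]
By sides: Isosceles, By angles: Obtuse

Isosceles, Obtuse


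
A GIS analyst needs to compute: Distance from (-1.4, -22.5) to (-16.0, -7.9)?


dx=-14.6, dy=14.6
d^2 = (-14.6)^2 + 14.6^2 = 426.32
d = sqrt(426.32) = 20.6475

20.6475


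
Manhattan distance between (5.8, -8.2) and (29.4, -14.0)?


|5.8-29.4| + |(-8.2)-(-14)| = 23.6 + 5.8 = 29.4

29.4


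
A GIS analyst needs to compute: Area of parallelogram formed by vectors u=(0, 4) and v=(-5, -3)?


|u x v| = |0*(-3) - 4*(-5)|
= |0 - (-20)| = 20

20


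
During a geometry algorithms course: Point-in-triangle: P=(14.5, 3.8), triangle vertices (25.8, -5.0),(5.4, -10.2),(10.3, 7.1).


Cross products: AB x AP = -238.28, BC x BP = -88.83, CA x CP = -0.33
All same sign? yes

Yes, inside


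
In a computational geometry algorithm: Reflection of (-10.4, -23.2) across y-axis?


Reflection over y-axis: (x,y) -> (-x,y)
(-10.4, -23.2) -> (10.4, -23.2)

(10.4, -23.2)


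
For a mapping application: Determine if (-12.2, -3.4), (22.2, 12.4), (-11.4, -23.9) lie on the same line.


Cross product: (22.2-(-12.2))*((-23.9)-(-3.4)) - (12.4-(-3.4))*((-11.4)-(-12.2))
= -717.84

No, not collinear


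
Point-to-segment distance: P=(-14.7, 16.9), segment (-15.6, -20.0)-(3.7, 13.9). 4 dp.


Project P onto AB: t = 0.8335 (clamped to [0,1])
Closest point on segment: (0.4858, 8.2544)
Distance: 17.4744

17.4744


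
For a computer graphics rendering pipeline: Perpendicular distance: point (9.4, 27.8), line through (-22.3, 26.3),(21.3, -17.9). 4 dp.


|cross product| = 1466.54
|line direction| = sqrt(3854.6) = 62.0854
Distance = 1466.54/sqrt(3854.6) = 23.6213

23.6213


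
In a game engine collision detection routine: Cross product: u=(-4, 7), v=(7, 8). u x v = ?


u x v = u_x*v_y - u_y*v_x = (-4)*8 - 7*7
= (-32) - 49 = -81

-81


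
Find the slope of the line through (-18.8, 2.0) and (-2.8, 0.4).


slope = (y2-y1)/(x2-x1) = (0.4-2)/((-2.8)-(-18.8)) = (-1.6)/16 = -0.1

-0.1


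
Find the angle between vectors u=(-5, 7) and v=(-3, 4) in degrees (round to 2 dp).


u.v = 43, |u| = sqrt(74) = 8.6023, |v| = sqrt(25) = 5
cos(theta) = u.v/(|u||v|) = 43/sqrt(1850) = 0.99973
theta = acos(0.99973) = 1.33 degrees

1.33 degrees


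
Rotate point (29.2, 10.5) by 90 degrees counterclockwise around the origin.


90° CCW: (x,y) -> (-y, x)
(29.2,10.5) -> (-10.5, 29.2)

(-10.5, 29.2)


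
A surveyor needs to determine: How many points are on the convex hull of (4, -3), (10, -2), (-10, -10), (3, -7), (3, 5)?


Convex hull vertices (CCW): (-10, -10), (3, -7), (10, -2), (3, 5)
Count = 4

4


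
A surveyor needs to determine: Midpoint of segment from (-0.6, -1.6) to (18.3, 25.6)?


M = (((-0.6)+18.3)/2, ((-1.6)+25.6)/2)
= (8.85, 12)

(8.85, 12)
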